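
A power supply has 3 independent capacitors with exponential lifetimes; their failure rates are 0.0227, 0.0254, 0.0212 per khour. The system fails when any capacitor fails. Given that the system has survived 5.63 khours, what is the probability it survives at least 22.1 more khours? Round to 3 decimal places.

0.216

Time to first failure ~ Exp(Σλ) with Σλ = 0.0693.
By memorylessness, P(T > 5.63+22.1 | T > 5.63) = P(T > 22.1) = e^(−0.0693·22.1) ≈ 0.216.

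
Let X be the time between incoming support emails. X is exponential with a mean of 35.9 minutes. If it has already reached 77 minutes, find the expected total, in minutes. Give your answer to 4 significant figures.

The rate is λ = 1/35.9 = 0.0278552 per minute.
By memorylessness, E[X | X > 77] = 77 + 1/λ = 77 + 35.9 = 112.9 minutes.

112.9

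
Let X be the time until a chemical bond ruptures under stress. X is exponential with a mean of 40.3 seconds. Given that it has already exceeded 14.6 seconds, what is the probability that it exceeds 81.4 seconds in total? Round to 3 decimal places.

The rate is λ = 1/40.3 = 0.0248139 per second.
P(X > s+t | X > s) = e^(−λ(s+t))/e^(−λs) = e^(−λt), independent of s = 14.6.
P(X > 66.8) = e^(−1.6576) ≈ 0.191.

0.191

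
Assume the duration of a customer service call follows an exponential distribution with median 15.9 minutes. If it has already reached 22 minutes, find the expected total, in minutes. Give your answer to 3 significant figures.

For an exponential, median = ln(2)/λ, so λ = ln 2 / 15.9 = 0.0435942 per minute.
By memorylessness, E[X | X > 22] = 22 + 1/λ = 22 + 22.9389 = 44.9389 minutes.

44.9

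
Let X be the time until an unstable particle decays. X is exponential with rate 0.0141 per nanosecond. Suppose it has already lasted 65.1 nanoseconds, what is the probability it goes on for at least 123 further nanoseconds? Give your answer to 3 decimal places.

The exponential is memoryless, so the remaining time is again Exp(λ): the condition X > 65.1 is irrelevant.
P(X > 123) = e^(−1.7343) ≈ 0.177.

0.177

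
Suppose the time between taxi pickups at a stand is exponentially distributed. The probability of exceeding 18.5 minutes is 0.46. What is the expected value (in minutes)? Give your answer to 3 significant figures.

23.8

e^(−λ·18.5) = 0.46 ⇒ λ = −ln(0.46)/18.5 = 0.0419745.
Mean = 1/λ = 23.824 minutes.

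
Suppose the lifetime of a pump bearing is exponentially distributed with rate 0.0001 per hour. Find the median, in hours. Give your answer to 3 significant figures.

6930

Set 1 − e^(−λt) = 0.5, so t = −ln(0.5)/λ = 0.69315/0.0001 ≈ 6931.47 hours.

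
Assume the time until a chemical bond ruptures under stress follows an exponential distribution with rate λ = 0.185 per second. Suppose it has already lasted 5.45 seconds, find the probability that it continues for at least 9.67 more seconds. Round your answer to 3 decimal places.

P(X > s+t | X > s) = e^(−λ(s+t))/e^(−λs) = e^(−λt), independent of s = 5.45.
P(X > 9.67) = e^(−1.789) ≈ 0.167.

0.167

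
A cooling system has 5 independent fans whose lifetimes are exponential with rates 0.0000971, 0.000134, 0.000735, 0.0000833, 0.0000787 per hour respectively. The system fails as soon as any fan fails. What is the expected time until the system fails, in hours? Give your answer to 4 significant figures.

886.4

The time to first failure is exponential with rate Σλ = 0.0000971 + 0.000134 + 0.000735 + 0.0000833 + 0.0000787 = 0.0011281.
E[min] = 1/Σλ = 1/0.0011281 = 886.446 hours.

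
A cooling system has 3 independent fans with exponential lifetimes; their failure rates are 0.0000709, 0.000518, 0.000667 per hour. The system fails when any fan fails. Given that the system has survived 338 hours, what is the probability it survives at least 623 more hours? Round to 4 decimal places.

Time to first failure ~ Exp(Σλ) with Σλ = 0.0012559.
By memorylessness, P(T > 338+623 | T > 338) = P(T > 623) = e^(−0.0012559·623) ≈ 0.4573.

0.4573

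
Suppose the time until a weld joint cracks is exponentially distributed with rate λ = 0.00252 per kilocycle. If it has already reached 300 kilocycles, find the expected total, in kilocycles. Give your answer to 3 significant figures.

By memorylessness, E[X | X > 300] = 300 + 1/λ = 300 + 396.825 = 696.825 kilocycles.

697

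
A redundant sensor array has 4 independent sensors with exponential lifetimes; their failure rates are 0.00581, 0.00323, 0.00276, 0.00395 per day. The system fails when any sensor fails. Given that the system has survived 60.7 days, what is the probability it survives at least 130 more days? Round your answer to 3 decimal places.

Time to first failure ~ Exp(Σλ) with Σλ = 0.01575.
By memorylessness, P(T > 60.7+130 | T > 60.7) = P(T > 130) = e^(−0.01575·130) ≈ 0.129.

0.129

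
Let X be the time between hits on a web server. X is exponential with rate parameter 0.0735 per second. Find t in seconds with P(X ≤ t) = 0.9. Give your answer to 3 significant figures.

Set 1 − e^(−λt) = 0.9, so t = −ln(0.1)/λ = 2.3026/0.0735 ≈ 31.3277 seconds.

31.3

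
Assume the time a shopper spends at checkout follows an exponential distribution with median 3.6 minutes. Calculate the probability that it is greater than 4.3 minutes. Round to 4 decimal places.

For an exponential, median = ln(2)/λ, so λ = ln 2 / 3.6 = 0.192541 per minute.
P(X > 4.3) = e^(−λ·4.3) = e^(−0.82793) ≈ 0.4370.

0.4370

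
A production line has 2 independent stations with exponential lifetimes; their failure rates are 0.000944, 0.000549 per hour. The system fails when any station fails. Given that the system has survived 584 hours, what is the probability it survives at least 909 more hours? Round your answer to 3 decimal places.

Time to first failure ~ Exp(Σλ) with Σλ = 0.001493.
By memorylessness, P(T > 584+909 | T > 584) = P(T > 909) = e^(−0.001493·909) ≈ 0.257.

0.257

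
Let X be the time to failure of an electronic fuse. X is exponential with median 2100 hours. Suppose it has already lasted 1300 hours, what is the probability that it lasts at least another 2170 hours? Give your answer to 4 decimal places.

For an exponential, median = ln(2)/λ, so λ = ln 2 / 2100 = 0.00033007 per hour.
By the memoryless property, P(X > 1300+2170 | X > 1300) = P(X > 2170).
P(X > 2170) = e^(−0.71625) ≈ 0.4886.

0.4886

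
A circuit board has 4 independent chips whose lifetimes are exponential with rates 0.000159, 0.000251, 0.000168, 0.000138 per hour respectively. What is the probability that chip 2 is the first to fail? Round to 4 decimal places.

The time to first failure is exponential with rate Σλ = 0.000159 + 0.000251 + 0.000168 + 0.000138 = 0.000716.
P(chip 2 first) = λ_2/Σλ = 0.000251/0.000716 ≈ 0.3506.

0.3506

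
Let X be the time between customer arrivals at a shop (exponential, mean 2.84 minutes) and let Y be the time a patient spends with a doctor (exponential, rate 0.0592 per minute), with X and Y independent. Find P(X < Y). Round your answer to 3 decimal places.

0.856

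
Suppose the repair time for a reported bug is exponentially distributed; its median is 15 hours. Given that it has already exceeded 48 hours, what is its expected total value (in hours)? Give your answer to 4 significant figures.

For an exponential, median = ln(2)/λ, so λ = ln 2 / 15 = 0.0462098 per hour.
By memorylessness, E[X | X > 48] = 48 + 1/λ = 48 + 21.6404 = 69.6404 hours.

69.64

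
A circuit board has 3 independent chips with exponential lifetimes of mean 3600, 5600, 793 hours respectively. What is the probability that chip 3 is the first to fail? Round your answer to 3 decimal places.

0.734

Rates: λ_i = 1/mean_i → 0.000277778, 0.000178571, 0.00126103; Σλ = 0.00171738.
P(chip 3 first) = λ_3/Σλ = 0.00126103/0.00171738 ≈ 0.734.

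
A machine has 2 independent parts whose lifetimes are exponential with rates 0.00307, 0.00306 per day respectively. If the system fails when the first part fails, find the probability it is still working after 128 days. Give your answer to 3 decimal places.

0.456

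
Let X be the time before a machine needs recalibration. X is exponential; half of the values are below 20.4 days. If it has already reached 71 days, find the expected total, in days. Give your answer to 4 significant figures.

100.4

For an exponential, median = ln(2)/λ, so λ = ln 2 / 20.4 = 0.0339778 per day.
By memorylessness, E[X | X > 71] = 71 + 1/λ = 71 + 29.431 = 100.431 days.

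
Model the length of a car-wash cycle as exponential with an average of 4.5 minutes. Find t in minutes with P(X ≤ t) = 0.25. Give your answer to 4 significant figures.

1.295

The rate is λ = 1/4.5 = 0.222222 per minute.
Set 1 − e^(−λt) = 0.25, so t = −ln(0.75)/λ = 0.28768/0.222222 ≈ 1.29457 minutes.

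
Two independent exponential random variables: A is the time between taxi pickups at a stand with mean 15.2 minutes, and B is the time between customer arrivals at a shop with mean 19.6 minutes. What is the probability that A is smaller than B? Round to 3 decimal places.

λ_1 = 1/15.2 = 0.0657895, λ_2 = 1/19.6 = 0.0510204.
For independent exponentials, P(A < B) = λ_1/(λ_1+λ_2) = 0.0657895/0.11681 ≈ 0.563.

0.563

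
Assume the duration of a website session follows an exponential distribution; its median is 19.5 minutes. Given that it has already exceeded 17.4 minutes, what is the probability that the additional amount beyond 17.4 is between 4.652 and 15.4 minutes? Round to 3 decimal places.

0.269

For an exponential, median = ln(2)/λ, so λ = ln 2 / 19.5 = 0.035546 per minute.
Memoryless: the residual past 17.4 is again Exp(λ).
P(4.652 < residual < 15.4) = e^(−λ·4.652) − e^(−λ·15.4) = 0.84759 − 0.57845 ≈ 0.269.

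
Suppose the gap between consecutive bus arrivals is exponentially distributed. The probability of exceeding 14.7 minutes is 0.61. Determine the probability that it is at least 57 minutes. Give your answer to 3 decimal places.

0.147

e^(−λ·14.7) = 0.61 ⇒ λ = −ln(0.61)/14.7 = 0.0336256.
P(X > 57) = e^(−0.0336256·57) = e^(−1.9167) ≈ 0.147.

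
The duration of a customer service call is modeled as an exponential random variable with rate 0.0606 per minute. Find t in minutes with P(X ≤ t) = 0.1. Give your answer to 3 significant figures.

1.74

Set 1 − e^(−λt) = 0.1, so t = −ln(0.9)/λ = 0.10536/0.0606 ≈ 1.73862 minutes.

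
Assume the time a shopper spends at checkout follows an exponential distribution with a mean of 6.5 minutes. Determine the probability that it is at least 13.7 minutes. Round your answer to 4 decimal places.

0.1215

The rate is λ = 1/6.5 = 0.153846 per minute.
P(X > 13.7) = e^(−λ·13.7) = e^(−2.1077) ≈ 0.1215.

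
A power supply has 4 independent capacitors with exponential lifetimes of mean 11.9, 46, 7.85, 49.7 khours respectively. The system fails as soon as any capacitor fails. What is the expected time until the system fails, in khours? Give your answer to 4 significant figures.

The first failure time is exponential with rate Σλ_i = 1/11.9 + 1/46 + 1/7.85 + 1/49.7 = 0.253282 per khour.
E[min] = 1/Σλ = 1/0.253282 = 3.94817 khours.

3.948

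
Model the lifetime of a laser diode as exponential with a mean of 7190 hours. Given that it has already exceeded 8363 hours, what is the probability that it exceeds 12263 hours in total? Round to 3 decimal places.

The rate is λ = 1/7190 = 0.000139082 per hour.
By the memoryless property, P(X > 8363+3900 | X > 8363) = P(X > 3900).
P(X > 3900) = e^(−0.54242) ≈ 0.581.

0.581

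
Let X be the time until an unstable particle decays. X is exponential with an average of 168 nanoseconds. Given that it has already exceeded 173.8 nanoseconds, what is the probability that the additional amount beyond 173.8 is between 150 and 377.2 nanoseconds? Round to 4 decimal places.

0.3036

The rate is λ = 1/168 = 0.00595238 per nanosecond.
Memoryless: the residual past 173.8 is again Exp(λ).
P(150 < residual < 377.2) = e^(−λ·150) − e^(−λ·377.2) = 0.40948 − 0.10590 ≈ 0.3036.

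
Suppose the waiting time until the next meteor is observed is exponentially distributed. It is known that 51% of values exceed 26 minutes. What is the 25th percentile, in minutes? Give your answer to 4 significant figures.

11.11

e^(−λ·26) = 0.51 ⇒ λ = −ln(0.51)/26 = 0.0258979.
25th percentile: 1 − e^(−λt) = 0.25, t = −ln(0.75)/λ = 11.1083 minutes.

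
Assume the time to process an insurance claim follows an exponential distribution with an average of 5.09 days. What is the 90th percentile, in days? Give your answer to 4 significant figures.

The rate is λ = 1/5.09 = 0.196464 per day.
Set 1 − e^(−λt) = 0.9, so t = −ln(0.1)/λ = 2.3026/0.196464 ≈ 11.7202 days.

11.72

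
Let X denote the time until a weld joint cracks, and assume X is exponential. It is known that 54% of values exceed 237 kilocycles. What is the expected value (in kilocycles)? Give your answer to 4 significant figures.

384.6

e^(−λ·237) = 0.54 ⇒ λ = −ln(0.54)/237 = 0.00259994.
Mean = 1/λ = 384.624 kilocycles.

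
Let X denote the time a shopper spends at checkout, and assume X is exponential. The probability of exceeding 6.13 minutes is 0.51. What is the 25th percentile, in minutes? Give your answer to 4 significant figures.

2.619

e^(−λ·6.13) = 0.51 ⇒ λ = −ln(0.51)/6.13 = 0.109844.
25th percentile: 1 − e^(−λt) = 0.25, t = −ln(0.75)/λ = 2.619 minutes.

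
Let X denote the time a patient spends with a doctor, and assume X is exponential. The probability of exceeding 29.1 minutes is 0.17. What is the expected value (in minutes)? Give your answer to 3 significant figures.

e^(−λ·29.1) = 0.17 ⇒ λ = −ln(0.17)/29.1 = 0.060892.
Mean = 1/λ = 16.4225 minutes.

16.4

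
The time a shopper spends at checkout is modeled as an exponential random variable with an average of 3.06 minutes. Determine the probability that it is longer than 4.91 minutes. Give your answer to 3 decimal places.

0.201

The rate is λ = 1/3.06 = 0.326797 per minute.
P(X > 4.91) = e^(−λ·4.91) = e^(−1.6046) ≈ 0.201.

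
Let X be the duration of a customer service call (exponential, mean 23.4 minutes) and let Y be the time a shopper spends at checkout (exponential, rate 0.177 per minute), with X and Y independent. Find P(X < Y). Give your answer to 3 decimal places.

λ_1 = 1/23.4 = 0.042735, λ_2 = 0.177.
For independent exponentials, P(X < Y) = λ_1/(λ_1+λ_2) = 0.042735/0.219735 ≈ 0.194.

0.194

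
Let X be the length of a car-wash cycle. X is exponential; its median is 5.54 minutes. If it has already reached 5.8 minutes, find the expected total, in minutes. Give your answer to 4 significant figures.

13.79

For an exponential, median = ln(2)/λ, so λ = ln 2 / 5.54 = 0.125117 per minute.
By memorylessness, E[X | X > 5.8] = 5.8 + 1/λ = 5.8 + 7.99253 = 13.7925 minutes.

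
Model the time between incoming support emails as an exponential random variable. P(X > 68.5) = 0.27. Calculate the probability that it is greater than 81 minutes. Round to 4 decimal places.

e^(−λ·68.5) = 0.27 ⇒ λ = −ln(0.27)/68.5 = 0.0191144.
P(X > 81) = e^(−0.0191144·81) = e^(−1.5483) ≈ 0.2126.

0.2126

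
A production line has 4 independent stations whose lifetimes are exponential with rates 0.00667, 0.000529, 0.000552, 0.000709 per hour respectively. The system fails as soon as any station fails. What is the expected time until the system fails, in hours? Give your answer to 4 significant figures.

The time to first failure is exponential with rate Σλ = 0.00667 + 0.000529 + 0.000552 + 0.000709 = 0.00846.
E[min] = 1/Σλ = 1/0.00846 = 118.203 hours.

118.2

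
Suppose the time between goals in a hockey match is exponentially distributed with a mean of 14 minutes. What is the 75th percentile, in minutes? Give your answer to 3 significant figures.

19.4

The rate is λ = 1/14 = 0.0714286 per minute.
Set 1 − e^(−λt) = 0.75, so t = −ln(0.25)/λ = 1.3863/0.0714286 ≈ 19.4081 minutes.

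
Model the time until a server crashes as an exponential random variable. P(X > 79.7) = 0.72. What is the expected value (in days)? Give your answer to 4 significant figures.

e^(−λ·79.7) = 0.72 ⇒ λ = −ln(0.72)/79.7 = 0.00412176.
Mean = 1/λ = 242.615 days.

242.6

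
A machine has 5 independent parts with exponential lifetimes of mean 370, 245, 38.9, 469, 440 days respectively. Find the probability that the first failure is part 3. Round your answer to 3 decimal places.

Rates: λ_i = 1/mean_i → 0.0027027, 0.00408163, 0.0257069, 0.0021322, 0.00227273; Σλ = 0.0368962.
P(part 3 first) = λ_3/Σλ = 0.0257069/0.0368962 ≈ 0.697.

0.697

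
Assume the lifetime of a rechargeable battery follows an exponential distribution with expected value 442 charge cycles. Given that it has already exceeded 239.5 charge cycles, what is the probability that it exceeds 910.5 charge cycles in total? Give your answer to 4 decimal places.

The rate is λ = 1/442 = 0.00226244 per charge cycle.
P(X > s+t | X > s) = e^(−λ(s+t))/e^(−λs) = e^(−λt), independent of s = 239.5.
P(X > 671) = e^(−1.5181) ≈ 0.2191.

0.2191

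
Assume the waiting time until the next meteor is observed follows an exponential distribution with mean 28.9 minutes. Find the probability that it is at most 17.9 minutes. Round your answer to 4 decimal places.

0.4617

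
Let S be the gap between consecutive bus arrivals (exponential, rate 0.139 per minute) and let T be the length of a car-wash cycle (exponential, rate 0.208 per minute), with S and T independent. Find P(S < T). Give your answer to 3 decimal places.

λ_1 = 0.139, λ_2 = 0.208.
For independent exponentials, P(S < T) = λ_1/(λ_1+λ_2) = 0.139/0.347 ≈ 0.401.

0.401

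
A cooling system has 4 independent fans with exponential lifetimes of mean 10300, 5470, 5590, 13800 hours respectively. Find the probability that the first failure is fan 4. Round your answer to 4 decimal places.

0.1364

Rates: λ_i = 1/mean_i → 0.0000970874, 0.000182815, 0.000178891, 0.0000724638; Σλ = 0.000531257.
P(fan 4 first) = λ_4/Σλ = 0.0000724638/0.000531257 ≈ 0.1364.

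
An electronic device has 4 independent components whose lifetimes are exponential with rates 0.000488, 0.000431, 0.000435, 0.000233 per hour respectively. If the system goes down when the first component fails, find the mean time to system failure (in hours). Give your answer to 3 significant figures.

630

The time to first failure is exponential with rate Σλ = 0.000488 + 0.000431 + 0.000435 + 0.000233 = 0.001587.
E[min] = 1/Σλ = 1/0.001587 = 630.12 hours.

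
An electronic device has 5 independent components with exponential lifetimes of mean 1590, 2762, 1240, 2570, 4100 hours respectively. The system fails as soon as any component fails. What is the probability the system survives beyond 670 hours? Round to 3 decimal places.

The first failure time is exponential with rate Σλ_i = 1/1590 + 1/2762 + 1/1240 + 1/2570 + 1/4100 = 0.00243045 per hour.
P(min > 670) = e^(−0.00243045·670) = e^(−1.6284) ≈ 0.196.

0.196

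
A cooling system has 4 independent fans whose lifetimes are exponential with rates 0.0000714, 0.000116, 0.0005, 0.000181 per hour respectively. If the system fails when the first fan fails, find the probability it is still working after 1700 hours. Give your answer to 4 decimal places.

The time to first failure is exponential with rate Σλ = 0.0000714 + 0.000116 + 0.0005 + 0.000181 = 0.0008684.
P(min > 1700) = e^(−0.0008684·1700) = e^(−1.4763) ≈ 0.2285.

0.2285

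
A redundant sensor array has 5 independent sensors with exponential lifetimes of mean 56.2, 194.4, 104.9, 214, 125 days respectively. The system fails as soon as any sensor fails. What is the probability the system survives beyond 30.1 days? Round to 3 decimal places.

The first failure time is exponential with rate Σλ_i = 1/56.2 + 1/194.4 + 1/104.9 + 1/214 + 1/125 = 0.0451434 per day.
P(min > 30.1) = e^(−0.0451434·30.1) = e^(−1.3588) ≈ 0.257.

0.257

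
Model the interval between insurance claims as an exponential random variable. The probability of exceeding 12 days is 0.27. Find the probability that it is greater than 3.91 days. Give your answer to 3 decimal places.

0.653

e^(−λ·12) = 0.27 ⇒ λ = −ln(0.27)/12 = 0.109111.
P(X > 3.91) = e^(−0.109111·3.91) = e^(−0.42662) ≈ 0.653.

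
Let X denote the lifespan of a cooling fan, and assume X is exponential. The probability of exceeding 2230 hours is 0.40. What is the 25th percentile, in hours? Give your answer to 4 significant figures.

e^(−λ·2230) = 0.40 ⇒ λ = −ln(0.40)/2230 = 0.000410893.
25th percentile: 1 − e^(−λt) = 0.25, t = −ln(0.75)/λ = 700.139 hours.

700.1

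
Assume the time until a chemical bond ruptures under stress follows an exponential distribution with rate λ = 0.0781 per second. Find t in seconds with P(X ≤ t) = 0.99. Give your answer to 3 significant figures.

59.0

Set 1 − e^(−λt) = 0.99, so t = −ln(0.01)/λ = 4.6052/0.0781 ≈ 58.965 seconds.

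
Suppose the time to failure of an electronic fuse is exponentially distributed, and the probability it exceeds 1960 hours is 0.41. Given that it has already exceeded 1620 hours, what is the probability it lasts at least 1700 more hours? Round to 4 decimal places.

From e^(−λ·1960) = 0.41, λ = −ln(0.41)/1960 = 0.000454897.
Memoryless: P(X > 1620+1700 | X > 1620) = P(X > 1700) = e^(−0.000454897·1700) ≈ 0.4615.

0.4615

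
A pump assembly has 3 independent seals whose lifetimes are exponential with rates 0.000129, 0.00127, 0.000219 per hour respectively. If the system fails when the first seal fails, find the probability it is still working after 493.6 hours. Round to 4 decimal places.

The time to first failure is exponential with rate Σλ = 0.000129 + 0.00127 + 0.000219 = 0.001618.
P(min > 493.6) = e^(−0.001618·493.6) = e^(−0.79864) ≈ 0.4499.

0.4499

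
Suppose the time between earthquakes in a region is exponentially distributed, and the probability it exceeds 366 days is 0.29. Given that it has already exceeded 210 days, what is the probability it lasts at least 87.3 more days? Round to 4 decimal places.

From e^(−λ·366) = 0.29, λ = −ln(0.29)/366 = 0.00338217.
Memoryless: P(X > 210+87.3 | X > 210) = P(X > 87.3) = e^(−0.00338217·87.3) ≈ 0.7443.

0.7443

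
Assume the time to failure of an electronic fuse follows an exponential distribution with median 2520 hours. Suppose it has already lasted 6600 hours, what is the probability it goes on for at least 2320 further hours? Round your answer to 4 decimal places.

0.5283

For an exponential, median = ln(2)/λ, so λ = ln 2 / 2520 = 0.000275058 per hour.
The exponential is memoryless, so the remaining time is again Exp(λ): the condition X > 6600 is irrelevant.
P(X > 2320) = e^(−0.63814) ≈ 0.5283.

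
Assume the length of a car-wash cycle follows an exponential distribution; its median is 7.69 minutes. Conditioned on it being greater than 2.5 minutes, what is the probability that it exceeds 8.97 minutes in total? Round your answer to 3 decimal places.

0.558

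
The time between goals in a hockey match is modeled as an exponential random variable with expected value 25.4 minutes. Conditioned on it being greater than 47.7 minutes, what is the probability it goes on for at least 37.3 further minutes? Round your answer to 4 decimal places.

The rate is λ = 1/25.4 = 0.0393701 per minute.
P(X > s+t | X > s) = e^(−λ(s+t))/e^(−λs) = e^(−λt), independent of s = 47.7.
P(X > 37.3) = e^(−1.4685) ≈ 0.2303.

0.2303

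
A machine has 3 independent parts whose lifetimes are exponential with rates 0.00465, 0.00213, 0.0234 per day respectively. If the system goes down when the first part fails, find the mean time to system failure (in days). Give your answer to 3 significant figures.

33.1

The time to first failure is exponential with rate Σλ = 0.00465 + 0.00213 + 0.0234 = 0.03018.
E[min] = 1/Σλ = 1/0.03018 = 33.1345 days.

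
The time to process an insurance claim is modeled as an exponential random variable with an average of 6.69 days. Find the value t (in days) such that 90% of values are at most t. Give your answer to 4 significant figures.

15.40

The rate is λ = 1/6.69 = 0.149477 per day.
Set 1 − e^(−λt) = 0.9, so t = −ln(0.1)/λ = 2.3026/0.149477 ≈ 15.4043 days.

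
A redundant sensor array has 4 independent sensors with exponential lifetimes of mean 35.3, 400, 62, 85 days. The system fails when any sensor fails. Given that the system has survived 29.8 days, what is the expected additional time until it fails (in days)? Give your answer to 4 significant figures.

17.03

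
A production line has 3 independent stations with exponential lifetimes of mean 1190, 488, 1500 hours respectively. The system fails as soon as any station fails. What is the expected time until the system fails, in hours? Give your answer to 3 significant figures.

281

The first failure time is exponential with rate Σλ_i = 1/1190 + 1/488 + 1/1500 = 0.00355618 per hour.
E[min] = 1/Σλ = 1/0.00355618 = 281.2 hours.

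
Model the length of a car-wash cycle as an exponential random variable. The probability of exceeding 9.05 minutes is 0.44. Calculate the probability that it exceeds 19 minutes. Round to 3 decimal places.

0.178

e^(−λ·9.05) = 0.44 ⇒ λ = −ln(0.44)/9.05 = 0.0907161.
P(X > 19) = e^(−0.0907161·19) = e^(−1.7236) ≈ 0.178.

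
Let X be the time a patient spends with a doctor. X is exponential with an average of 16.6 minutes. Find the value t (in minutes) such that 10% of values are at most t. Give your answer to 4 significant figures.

1.749

The rate is λ = 1/16.6 = 0.060241 per minute.
Set 1 − e^(−λt) = 0.1, so t = −ln(0.9)/λ = 0.10536/0.060241 ≈ 1.74898 minutes.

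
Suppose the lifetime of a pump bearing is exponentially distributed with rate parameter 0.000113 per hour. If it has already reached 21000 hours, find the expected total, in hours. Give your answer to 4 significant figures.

By memorylessness, E[X | X > 21000] = 21000 + 1/λ = 21000 + 8849.56 = 29849.6 hours.

29850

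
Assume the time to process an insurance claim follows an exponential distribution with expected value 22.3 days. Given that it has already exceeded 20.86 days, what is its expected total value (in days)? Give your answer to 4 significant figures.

The rate is λ = 1/22.3 = 0.044843 per day.
By memorylessness, E[X | X > 20.86] = 20.86 + 1/λ = 20.86 + 22.3 = 43.16 days.

43.16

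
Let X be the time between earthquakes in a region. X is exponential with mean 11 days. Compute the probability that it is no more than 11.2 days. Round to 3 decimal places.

The rate is λ = 1/11 = 0.0909091 per day.
P(X ≤ 11.2) = 1 − e^(−λ·11.2) = 1 − e^(−1.0182) ≈ 0.639.

0.639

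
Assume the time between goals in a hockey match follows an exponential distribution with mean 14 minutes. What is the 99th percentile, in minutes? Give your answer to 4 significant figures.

The rate is λ = 1/14 = 0.0714286 per minute.
Set 1 − e^(−λt) = 0.99, so t = −ln(0.01)/λ = 4.6052/0.0714286 ≈ 64.4724 minutes.

64.47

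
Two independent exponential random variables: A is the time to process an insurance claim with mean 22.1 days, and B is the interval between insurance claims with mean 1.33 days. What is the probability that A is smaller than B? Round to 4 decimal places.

0.0568

λ_1 = 1/22.1 = 0.0452489, λ_2 = 1/1.33 = 0.75188.
For independent exponentials, P(A < B) = λ_1/(λ_1+λ_2) = 0.0452489/0.797129 ≈ 0.0568.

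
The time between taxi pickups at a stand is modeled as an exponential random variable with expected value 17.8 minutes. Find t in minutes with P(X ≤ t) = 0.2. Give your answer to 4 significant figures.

The rate is λ = 1/17.8 = 0.0561798 per minute.
Set 1 − e^(−λt) = 0.2, so t = −ln(0.8)/λ = 0.22314/0.0561798 ≈ 3.97196 minutes.

3.972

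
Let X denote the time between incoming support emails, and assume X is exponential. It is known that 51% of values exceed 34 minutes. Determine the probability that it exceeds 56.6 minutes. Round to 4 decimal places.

0.3260

e^(−λ·34) = 0.51 ⇒ λ = −ln(0.51)/34 = 0.0198043.
P(X > 56.6) = e^(−0.0198043·56.6) = e^(−1.1209) ≈ 0.3260.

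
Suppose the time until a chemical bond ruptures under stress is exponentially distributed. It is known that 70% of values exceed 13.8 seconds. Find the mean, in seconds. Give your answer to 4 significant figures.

38.69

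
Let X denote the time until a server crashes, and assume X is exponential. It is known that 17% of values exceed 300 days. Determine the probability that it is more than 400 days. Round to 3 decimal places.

0.094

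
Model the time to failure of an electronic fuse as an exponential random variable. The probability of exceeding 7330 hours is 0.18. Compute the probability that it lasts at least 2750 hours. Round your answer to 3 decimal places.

0.526

e^(−λ·7330) = 0.18 ⇒ λ = −ln(0.18)/7330 = 0.000233942.
P(X > 2750) = e^(−0.000233942·2750) = e^(−0.64334) ≈ 0.526.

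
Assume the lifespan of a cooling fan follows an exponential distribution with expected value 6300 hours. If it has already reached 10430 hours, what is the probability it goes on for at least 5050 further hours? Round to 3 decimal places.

The rate is λ = 1/6300 = 0.00015873 per hour.
P(X > s+t | X > s) = e^(−λ(s+t))/e^(−λs) = e^(−λt), independent of s = 10430.
P(X > 5050) = e^(−0.80159) ≈ 0.449.

0.449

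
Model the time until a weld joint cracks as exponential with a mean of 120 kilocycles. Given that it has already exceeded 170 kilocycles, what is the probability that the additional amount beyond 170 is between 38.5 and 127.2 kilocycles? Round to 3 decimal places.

0.379

The rate is λ = 1/120 = 0.00833333 per kilocycle.
Memoryless: the residual past 170 is again Exp(λ).
P(38.5 < residual < 127.2) = e^(−λ·38.5) − e^(−λ·127.2) = 0.72554 − 0.34646 ≈ 0.379.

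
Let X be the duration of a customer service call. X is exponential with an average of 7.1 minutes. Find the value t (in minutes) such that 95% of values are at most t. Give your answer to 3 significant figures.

21.3

The rate is λ = 1/7.1 = 0.140845 per minute.
Set 1 − e^(−λt) = 0.95, so t = −ln(0.05)/λ = 2.9957/0.140845 ≈ 21.2697 minutes.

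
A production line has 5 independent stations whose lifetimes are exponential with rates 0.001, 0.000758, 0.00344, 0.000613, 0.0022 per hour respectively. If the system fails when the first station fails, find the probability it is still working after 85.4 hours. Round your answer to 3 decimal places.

The time to first failure is exponential with rate Σλ = 0.001 + 0.000758 + 0.00344 + 0.000613 + 0.0022 = 0.008011.
P(min > 85.4) = e^(−0.008011·85.4) = e^(−0.68414) ≈ 0.505.

0.505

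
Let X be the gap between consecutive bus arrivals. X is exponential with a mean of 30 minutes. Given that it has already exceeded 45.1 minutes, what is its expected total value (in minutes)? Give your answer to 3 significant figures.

The rate is λ = 1/30 = 0.0333333 per minute.
By memorylessness, E[X | X > 45.1] = 45.1 + 1/λ = 45.1 + 30 = 75.1 minutes.

75.1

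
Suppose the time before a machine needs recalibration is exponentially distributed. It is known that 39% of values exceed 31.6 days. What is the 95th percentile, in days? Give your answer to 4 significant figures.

e^(−λ·31.6) = 0.39 ⇒ λ = −ln(0.39)/31.6 = 0.0297977.
95th percentile: 1 − e^(−λt) = 0.95, t = −ln(0.05)/λ = 100.536 days.

100.5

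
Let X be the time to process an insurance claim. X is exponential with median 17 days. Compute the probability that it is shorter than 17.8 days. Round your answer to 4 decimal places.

0.5160

For an exponential, median = ln(2)/λ, so λ = ln 2 / 17 = 0.0407734 per day.
P(X ≤ 17.8) = 1 − e^(−λ·17.8) = 1 − e^(−0.72577) ≈ 0.5160.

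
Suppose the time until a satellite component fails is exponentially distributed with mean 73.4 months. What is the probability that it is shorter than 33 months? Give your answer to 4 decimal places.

The rate is λ = 1/73.4 = 0.013624 per month.
P(X ≤ 33) = 1 − e^(−λ·33) = 1 − e^(−0.44959) ≈ 0.3621.

0.3621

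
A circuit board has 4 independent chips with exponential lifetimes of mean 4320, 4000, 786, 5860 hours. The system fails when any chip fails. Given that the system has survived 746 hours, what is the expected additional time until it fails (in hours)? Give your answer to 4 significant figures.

519.6

First-failure rate Σλ = 1/4320 + 1/4000 + 1/786 + 1/5860 = 0.00192439.
By memorylessness the expected residual is 1/Σλ = 519.644 hours, regardless of the 746 already elapsed.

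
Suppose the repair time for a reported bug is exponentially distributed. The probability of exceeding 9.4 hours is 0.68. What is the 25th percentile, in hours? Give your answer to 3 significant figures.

e^(−λ·9.4) = 0.68 ⇒ λ = −ln(0.68)/9.4 = 0.0410279.
25th percentile: 1 − e^(−λt) = 0.25, t = −ln(0.75)/λ = 7.01186 hours.

7.01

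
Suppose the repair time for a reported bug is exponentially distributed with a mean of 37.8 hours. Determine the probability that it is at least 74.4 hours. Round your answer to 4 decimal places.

0.1397

The rate is λ = 1/37.8 = 0.026455 per hour.
P(X > 74.4) = e^(−λ·74.4) = e^(−1.9683) ≈ 0.1397.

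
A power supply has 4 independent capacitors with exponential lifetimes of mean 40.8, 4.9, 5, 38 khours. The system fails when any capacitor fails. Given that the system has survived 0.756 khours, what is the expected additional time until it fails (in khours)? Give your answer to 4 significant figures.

2.198

First-failure rate Σλ = 1/40.8 + 1/4.9 + 1/5 + 1/38 = 0.454907.
By memorylessness the expected residual is 1/Σλ = 2.19825 khours, regardless of the 0.756 already elapsed.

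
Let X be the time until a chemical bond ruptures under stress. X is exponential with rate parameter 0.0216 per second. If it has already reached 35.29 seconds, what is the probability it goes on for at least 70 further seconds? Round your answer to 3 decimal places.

0.220

P(X > s+t | X > s) = e^(−λ(s+t))/e^(−λs) = e^(−λt), independent of s = 35.29.
P(X > 70) = e^(−1.512) ≈ 0.220.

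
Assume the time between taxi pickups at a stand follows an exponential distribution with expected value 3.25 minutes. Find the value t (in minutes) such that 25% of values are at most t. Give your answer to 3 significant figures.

The rate is λ = 1/3.25 = 0.307692 per minute.
Set 1 − e^(−λt) = 0.25, so t = −ln(0.75)/λ = 0.28768/0.307692 ≈ 0.934967 minutes.

0.935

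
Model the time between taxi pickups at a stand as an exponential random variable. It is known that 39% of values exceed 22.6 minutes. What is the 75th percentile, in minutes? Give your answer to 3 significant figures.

33.3

e^(−λ·22.6) = 0.39 ⇒ λ = −ln(0.39)/22.6 = 0.0416641.
75th percentile: 1 − e^(−λt) = 0.75, t = −ln(0.25)/λ = 33.2731 minutes.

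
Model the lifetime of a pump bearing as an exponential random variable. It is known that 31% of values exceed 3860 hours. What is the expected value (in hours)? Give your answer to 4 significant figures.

3296

e^(−λ·3860) = 0.31 ⇒ λ = −ln(0.31)/3860 = 0.000303415.
Mean = 1/λ = 3295.81 hours.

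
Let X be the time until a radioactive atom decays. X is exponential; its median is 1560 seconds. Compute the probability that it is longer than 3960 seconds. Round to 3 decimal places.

For an exponential, median = ln(2)/λ, so λ = ln 2 / 1560 = 0.000444325 per second.
P(X > 3960) = e^(−λ·3960) = e^(−1.7595) ≈ 0.172.

0.172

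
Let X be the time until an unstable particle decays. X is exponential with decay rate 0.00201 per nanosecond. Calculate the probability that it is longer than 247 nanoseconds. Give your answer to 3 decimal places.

P(X > 247) = e^(−λ·247) = e^(−0.49647) ≈ 0.609.

0.609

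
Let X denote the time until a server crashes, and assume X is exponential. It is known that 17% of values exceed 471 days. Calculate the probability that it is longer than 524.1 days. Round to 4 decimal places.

e^(−λ·471) = 0.17 ⇒ λ = −ln(0.17)/471 = 0.00376212.
P(X > 524.1) = e^(−0.00376212·524.1) = e^(−1.9717) ≈ 0.1392.

0.1392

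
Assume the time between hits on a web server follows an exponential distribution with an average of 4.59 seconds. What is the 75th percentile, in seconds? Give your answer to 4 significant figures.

The rate is λ = 1/4.59 = 0.217865 per second.
Set 1 − e^(−λt) = 0.75, so t = −ln(0.25)/λ = 1.3863/0.217865 ≈ 6.36309 seconds.

6.363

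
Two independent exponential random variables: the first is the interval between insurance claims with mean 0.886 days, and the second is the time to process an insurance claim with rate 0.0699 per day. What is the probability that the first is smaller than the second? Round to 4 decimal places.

0.9417

λ_1 = 1/0.886 = 1.12867, λ_2 = 0.0699.
For independent exponentials, P(the first < the second) = λ_1/(λ_1+λ_2) = 1.12867/1.19857 ≈ 0.9417.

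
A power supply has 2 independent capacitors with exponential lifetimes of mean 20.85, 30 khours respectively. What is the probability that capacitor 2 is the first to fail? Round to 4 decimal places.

Rates: λ_i = 1/mean_i → 0.0479616, 0.0333333; Σλ = 0.081295.
P(capacitor 2 first) = λ_2/Σλ = 0.0333333/0.081295 ≈ 0.4100.

0.4100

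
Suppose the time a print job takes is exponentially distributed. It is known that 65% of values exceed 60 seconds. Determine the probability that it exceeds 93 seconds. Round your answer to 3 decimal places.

e^(−λ·60) = 0.65 ⇒ λ = −ln(0.65)/60 = 0.00717972.
P(X > 93) = e^(−0.00717972·93) = e^(−0.66771) ≈ 0.513.

0.513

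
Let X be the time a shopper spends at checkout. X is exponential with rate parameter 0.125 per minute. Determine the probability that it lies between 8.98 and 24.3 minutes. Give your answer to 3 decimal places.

0.278

P(8.98 < X < 24.3) = e^(−λ·8.98) − e^(−λ·24.3) = 0.32547 − 0.04795 ≈ 0.278.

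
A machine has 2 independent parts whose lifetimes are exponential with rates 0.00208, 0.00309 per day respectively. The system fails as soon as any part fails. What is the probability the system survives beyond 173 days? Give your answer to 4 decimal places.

0.4088

The time to first failure is exponential with rate Σλ = 0.00208 + 0.00309 = 0.00517.
P(min > 173) = e^(−0.00517·173) = e^(−0.89441) ≈ 0.4088.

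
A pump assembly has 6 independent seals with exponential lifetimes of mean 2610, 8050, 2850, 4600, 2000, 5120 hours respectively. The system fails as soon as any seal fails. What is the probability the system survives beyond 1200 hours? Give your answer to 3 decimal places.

0.119

The first failure time is exponential with rate Σλ_i = 1/2610 + 1/8050 + 1/2850 + 1/4600 + 1/2000 + 1/5120 = 0.00177095 per hour.
P(min > 1200) = e^(−0.00177095·1200) = e^(−2.1251) ≈ 0.119.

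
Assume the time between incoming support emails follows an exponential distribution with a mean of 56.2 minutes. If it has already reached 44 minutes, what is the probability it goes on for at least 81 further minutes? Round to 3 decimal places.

The rate is λ = 1/56.2 = 0.0177936 per minute.
By the memoryless property, P(X > 44+81 | X > 44) = P(X > 81).
P(X > 81) = e^(−1.4413) ≈ 0.237.

0.237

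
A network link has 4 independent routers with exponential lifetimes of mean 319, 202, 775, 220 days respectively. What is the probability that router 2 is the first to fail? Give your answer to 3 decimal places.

0.356

Rates: λ_i = 1/mean_i → 0.0031348, 0.0049505, 0.00129032, 0.00454545; Σλ = 0.0139211.
P(router 2 first) = λ_2/Σλ = 0.0049505/0.0139211 ≈ 0.356.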